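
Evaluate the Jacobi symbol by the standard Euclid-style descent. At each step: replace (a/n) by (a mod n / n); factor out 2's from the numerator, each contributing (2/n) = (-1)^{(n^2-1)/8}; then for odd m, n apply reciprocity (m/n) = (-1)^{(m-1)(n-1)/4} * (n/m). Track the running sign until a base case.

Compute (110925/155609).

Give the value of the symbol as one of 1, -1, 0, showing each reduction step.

1

reciprocity: (110925/155609) = +1·(155609/110925) since 110925 mod 4 = 1, 155609 mod 4 = 1; sign now +1
(155609/110925) = (44684/110925)   [reduce mod 110925]
44684 = 2^2·11171; (2/110925) = -1 since 110925 mod 8 = 5, so (44684/110925) = (-1)^2·(11171/110925); sign now +1
reciprocity: (11171/110925) = +1·(110925/11171) since 11171 mod 4 = 3, 110925 mod 4 = 1; sign now +1
(110925/11171) = (10386/11171)   [reduce mod 11171]
10386 = 2^1·5193; (2/11171) = -1 since 11171 mod 8 = 3, so (10386/11171) = (-1)^1·(5193/11171); sign now -1
reciprocity: (5193/11171) = +1·(11171/5193) since 5193 mod 4 = 1, 11171 mod 4 = 3; sign now -1
(11171/5193) = (785/5193)   [reduce mod 5193]
reciprocity: (785/5193) = +1·(5193/785) since 785 mod 4 = 1, 5193 mod 4 = 1; sign now -1
(5193/785) = (483/785)   [reduce mod 785]
reciprocity: (483/785) = +1·(785/483) since 483 mod 4 = 3, 785 mod 4 = 1; sign now -1
(785/483) = (302/483)   [reduce mod 483]
302 = 2^1·151; (2/483) = -1 since 483 mod 8 = 3, so (302/483) = (-1)^1·(151/483); sign now +1
reciprocity: (151/483) = -1·(483/151) since 151 mod 4 = 3, 483 mod 4 = 3; sign now -1
(483/151) = (30/151)   [reduce mod 151]
30 = 2^1·15; (2/151) = +1 since 151 mod 8 = 7, so (30/151) = (+1)^1·(15/151); sign now -1
reciprocity: (15/151) = -1·(151/15) since 15 mod 4 = 3, 151 mod 4 = 3; sign now +1
(151/15) = (1/15)   [reduce mod 15]
(1/15) = 1; final value = sign = +1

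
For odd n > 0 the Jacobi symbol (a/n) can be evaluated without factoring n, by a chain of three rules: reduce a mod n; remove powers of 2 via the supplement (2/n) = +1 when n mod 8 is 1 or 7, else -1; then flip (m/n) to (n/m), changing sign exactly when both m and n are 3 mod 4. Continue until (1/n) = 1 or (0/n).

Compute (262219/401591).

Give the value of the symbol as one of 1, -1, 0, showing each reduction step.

-1

flip (262219/401591) -> (401591/262219): both odd, 262219 mod 4 = 3, 401591 mod 4 = 3, so the flip contributes -1; sign now -1
(401591/262219): 401591 mod 262219 = 139372, so (401591/262219) = (139372/262219)
factor out 2^2: 139372 = 2^2·34843; with 262219 mod 8 = 3, (2/262219) = -1; sign now -1; continue with (34843/262219)
flip (34843/262219) -> (262219/34843): both odd, 34843 mod 4 = 3, 262219 mod 4 = 3, so the flip contributes -1; sign now +1
(262219/34843): 262219 mod 34843 = 18318, so (262219/34843) = (18318/34843)
factor out 2^1: 18318 = 2^1·9159; with 34843 mod 8 = 3, (2/34843) = -1; sign now -1; continue with (9159/34843)
flip (9159/34843) -> (34843/9159): both odd, 9159 mod 4 = 3, 34843 mod 4 = 3, so the flip contributes -1; sign now +1
(34843/9159): 34843 mod 9159 = 7366, so (34843/9159) = (7366/9159)
factor out 2^1: 7366 = 2^1·3683; with 9159 mod 8 = 7, (2/9159) = +1; sign now +1; continue with (3683/9159)
flip (3683/9159) -> (9159/3683): both odd, 3683 mod 4 = 3, 9159 mod 4 = 3, so the flip contributes -1; sign now -1
(9159/3683): 9159 mod 3683 = 1793, so (9159/3683) = (1793/3683)
flip (1793/3683) -> (3683/1793): both odd, 1793 mod 4 = 1, 3683 mod 4 = 3, so the flip contributes +1; sign now -1
(3683/1793): 3683 mod 1793 = 97, so (3683/1793) = (97/1793)
flip (97/1793) -> (1793/97): both odd, 97 mod 4 = 1, 1793 mod 4 = 1, so the flip contributes +1; sign now -1
(1793/97): 1793 mod 97 = 47, so (1793/97) = (47/97)
flip (47/97) -> (97/47): both odd, 47 mod 4 = 3, 97 mod 4 = 1, so the flip contributes +1; sign now -1
(97/47): 97 mod 47 = 3, so (97/47) = (3/47)
flip (3/47) -> (47/3): both odd, 3 mod 4 = 3, 47 mod 4 = 3, so the flip contributes -1; sign now +1
(47/3): 47 mod 3 = 2, so (47/3) = (2/3)
factor out 2^1: 2 = 2^1·1; with 3 mod 8 = 3, (2/3) = -1; sign now -1; continue with (1/3)
reached (1/3) = 1, so the symbol is -1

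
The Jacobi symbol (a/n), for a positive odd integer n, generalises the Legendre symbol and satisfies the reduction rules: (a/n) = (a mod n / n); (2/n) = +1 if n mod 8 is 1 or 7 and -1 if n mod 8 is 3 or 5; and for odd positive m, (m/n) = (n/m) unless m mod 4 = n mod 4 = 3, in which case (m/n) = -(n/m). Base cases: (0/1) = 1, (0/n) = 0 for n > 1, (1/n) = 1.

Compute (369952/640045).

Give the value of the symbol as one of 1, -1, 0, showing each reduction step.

-1

factor out 2^5: 369952 = 2^5·11561; with 640045 mod 8 = 5, (2/640045) = -1; sign now -1; continue with (11561/640045)
flip (11561/640045) -> (640045/11561): both odd, 11561 mod 4 = 1, 640045 mod 4 = 1, so the flip contributes +1; sign now -1
(640045/11561): 640045 mod 11561 = 4190, so (640045/11561) = (4190/11561)
factor out 2^1: 4190 = 2^1·2095; with 11561 mod 8 = 1, (2/11561) = +1; sign now -1; continue with (2095/11561)
flip (2095/11561) -> (11561/2095): both odd, 2095 mod 4 = 3, 11561 mod 4 = 1, so the flip contributes +1; sign now -1
(11561/2095): 11561 mod 2095 = 1086, so (11561/2095) = (1086/2095)
factor out 2^1: 1086 = 2^1·543; with 2095 mod 8 = 7, (2/2095) = +1; sign now -1; continue with (543/2095)
flip (543/2095) -> (2095/543): both odd, 543 mod 4 = 3, 2095 mod 4 = 3, so the flip contributes -1; sign now +1
(2095/543): 2095 mod 543 = 466, so (2095/543) = (466/543)
factor out 2^1: 466 = 2^1·233; with 543 mod 8 = 7, (2/543) = +1; sign now +1; continue with (233/543)
flip (233/543) -> (543/233): both odd, 233 mod 4 = 1, 543 mod 4 = 3, so the flip contributes +1; sign now +1
(543/233): 543 mod 233 = 77, so (543/233) = (77/233)
flip (77/233) -> (233/77): both odd, 77 mod 4 = 1, 233 mod 4 = 1, so the flip contributes +1; sign now +1
(233/77): 233 mod 77 = 2, so (233/77) = (2/77)
factor out 2^1: 2 = 2^1·1; with 77 mod 8 = 5, (2/77) = -1; sign now -1; continue with (1/77)
reached (1/77) = 1, so the symbol is -1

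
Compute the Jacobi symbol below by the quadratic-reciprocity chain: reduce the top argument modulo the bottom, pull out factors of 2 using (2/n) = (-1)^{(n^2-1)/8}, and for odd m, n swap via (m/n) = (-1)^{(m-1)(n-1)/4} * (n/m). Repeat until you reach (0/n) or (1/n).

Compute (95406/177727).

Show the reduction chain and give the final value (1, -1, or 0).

1

95406 = 2^1·47703; (2/177727) = +1 since 177727 mod 8 = 7, so (95406/177727) = (+1)^1·(47703/177727); sign now +1
reciprocity: (47703/177727) = -1·(177727/47703) since 47703 mod 4 = 3, 177727 mod 4 = 3; sign now -1
(177727/47703) = (34618/47703)   [reduce mod 47703]
34618 = 2^1·17309; (2/47703) = +1 since 47703 mod 8 = 7, so (34618/47703) = (+1)^1·(17309/47703); sign now -1
reciprocity: (17309/47703) = +1·(47703/17309) since 17309 mod 4 = 1, 47703 mod 4 = 3; sign now -1
(47703/17309) = (13085/17309)   [reduce mod 17309]
reciprocity: (13085/17309) = +1·(17309/13085) since 13085 mod 4 = 1, 17309 mod 4 = 1; sign now -1
(17309/13085) = (4224/13085)   [reduce mod 13085]
4224 = 2^7·33; (2/13085) = -1 since 13085 mod 8 = 5, so (4224/13085) = (-1)^7·(33/13085); sign now +1
reciprocity: (33/13085) = +1·(13085/33) since 33 mod 4 = 1, 13085 mod 4 = 1; sign now +1
(13085/33) = (17/33)   [reduce mod 33]
reciprocity: (17/33) = +1·(33/17) since 17 mod 4 = 1, 33 mod 4 = 1; sign now +1
(33/17) = (16/17)   [reduce mod 17]
16 = 2^4·1; (2/17) = +1 since 17 mod 8 = 1, so (16/17) = (+1)^4·(1/17); sign now +1
(1/17) = 1; final value = sign = +1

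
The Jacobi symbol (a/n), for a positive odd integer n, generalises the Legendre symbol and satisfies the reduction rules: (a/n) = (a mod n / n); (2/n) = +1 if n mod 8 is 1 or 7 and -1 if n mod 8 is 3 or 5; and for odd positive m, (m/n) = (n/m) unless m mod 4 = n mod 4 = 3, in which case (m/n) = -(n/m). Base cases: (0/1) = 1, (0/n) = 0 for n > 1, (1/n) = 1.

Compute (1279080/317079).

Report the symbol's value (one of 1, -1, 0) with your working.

(1279080/317079): 1279080 mod 317079 = 10764, so (1279080/317079) = (10764/317079)
factor out 2^2: 10764 = 2^2·2691; with 317079 mod 8 = 7, (2/317079) = +1; sign now +1; continue with (2691/317079)
flip (2691/317079) -> (317079/2691): both odd, 2691 mod 4 = 3, 317079 mod 4 = 3, so the flip contributes -1; sign now -1
(317079/2691): 317079 mod 2691 = 2232, so (317079/2691) = (2232/2691)
factor out 2^3: 2232 = 2^3·279; with 2691 mod 8 = 3, (2/2691) = -1; sign now +1; continue with (279/2691)
flip (279/2691) -> (2691/279): both odd, 279 mod 4 = 3, 2691 mod 4 = 3, so the flip contributes -1; sign now -1
(2691/279): 2691 mod 279 = 180, so (2691/279) = (180/279)
factor out 2^2: 180 = 2^2·45; with 279 mod 8 = 7, (2/279) = +1; sign now -1; continue with (45/279)
flip (45/279) -> (279/45): both odd, 45 mod 4 = 1, 279 mod 4 = 3, so the flip contributes +1; sign now -1
(279/45): 279 mod 45 = 9, so (279/45) = (9/45)
flip (9/45) -> (45/9): both odd, 9 mod 4 = 1, 45 mod 4 = 1, so the flip contributes +1; sign now -1
(45/9): 45 mod 9 = 0, so (45/9) = (0/9)
reached (0/9); gcd(a, n) > 1, so (0/9) = 0 and the symbol is 0

0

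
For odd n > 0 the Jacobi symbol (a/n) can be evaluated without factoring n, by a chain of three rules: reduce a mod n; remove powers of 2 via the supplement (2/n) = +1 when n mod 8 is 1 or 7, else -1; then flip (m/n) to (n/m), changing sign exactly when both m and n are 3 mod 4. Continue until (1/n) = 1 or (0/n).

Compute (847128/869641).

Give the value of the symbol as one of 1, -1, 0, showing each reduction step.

847128 = 2^3·105891; (2/869641) = +1 since 869641 mod 8 = 1, so (847128/869641) = (+1)^3·(105891/869641); sign now +1
reciprocity: (105891/869641) = +1·(869641/105891) since 105891 mod 4 = 3, 869641 mod 4 = 1; sign now +1
(869641/105891) = (22513/105891)   [reduce mod 105891]
reciprocity: (22513/105891) = +1·(105891/22513) since 22513 mod 4 = 1, 105891 mod 4 = 3; sign now +1
(105891/22513) = (15839/22513)   [reduce mod 22513]
reciprocity: (15839/22513) = +1·(22513/15839) since 15839 mod 4 = 3, 22513 mod 4 = 1; sign now +1
(22513/15839) = (6674/15839)   [reduce mod 15839]
6674 = 2^1·3337; (2/15839) = +1 since 15839 mod 8 = 7, so (6674/15839) = (+1)^1·(3337/15839); sign now +1
reciprocity: (3337/15839) = +1·(15839/3337) since 3337 mod 4 = 1, 15839 mod 4 = 3; sign now +1
(15839/3337) = (2491/3337)   [reduce mod 3337]
reciprocity: (2491/3337) = +1·(3337/2491) since 2491 mod 4 = 3, 3337 mod 4 = 1; sign now +1
(3337/2491) = (846/2491)   [reduce mod 2491]
846 = 2^1·423; (2/2491) = -1 since 2491 mod 8 = 3, so (846/2491) = (-1)^1·(423/2491); sign now -1
reciprocity: (423/2491) = -1·(2491/423) since 423 mod 4 = 3, 2491 mod 4 = 3; sign now +1
(2491/423) = (376/423)   [reduce mod 423]
376 = 2^3·47; (2/423) = +1 since 423 mod 8 = 7, so (376/423) = (+1)^3·(47/423); sign now +1
reciprocity: (47/423) = -1·(423/47) since 47 mod 4 = 3, 423 mod 4 = 3; sign now -1
(423/47) = (0/47)   [reduce mod 47]
(0/47) = 0   [gcd(a, n) > 1]; final value = 0

0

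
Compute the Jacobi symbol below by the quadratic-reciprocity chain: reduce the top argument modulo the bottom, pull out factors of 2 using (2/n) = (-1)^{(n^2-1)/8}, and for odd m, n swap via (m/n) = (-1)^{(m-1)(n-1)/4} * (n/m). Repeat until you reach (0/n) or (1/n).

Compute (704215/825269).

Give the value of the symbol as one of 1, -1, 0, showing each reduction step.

1

reciprocity: (704215/825269) = +1·(825269/704215) since 704215 mod 4 = 3, 825269 mod 4 = 1; sign now +1
(825269/704215) = (121054/704215)   [reduce mod 704215]
121054 = 2^1·60527; (2/704215) = +1 since 704215 mod 8 = 7, so (121054/704215) = (+1)^1·(60527/704215); sign now +1
reciprocity: (60527/704215) = -1·(704215/60527) since 60527 mod 4 = 3, 704215 mod 4 = 3; sign now -1
(704215/60527) = (38418/60527)   [reduce mod 60527]
38418 = 2^1·19209; (2/60527) = +1 since 60527 mod 8 = 7, so (38418/60527) = (+1)^1·(19209/60527); sign now -1
reciprocity: (19209/60527) = +1·(60527/19209) since 19209 mod 4 = 1, 60527 mod 4 = 3; sign now -1
(60527/19209) = (2900/19209)   [reduce mod 19209]
2900 = 2^2·725; (2/19209) = +1 since 19209 mod 8 = 1, so (2900/19209) = (+1)^2·(725/19209); sign now -1
reciprocity: (725/19209) = +1·(19209/725) since 725 mod 4 = 1, 19209 mod 4 = 1; sign now -1
(19209/725) = (359/725)   [reduce mod 725]
reciprocity: (359/725) = +1·(725/359) since 359 mod 4 = 3, 725 mod 4 = 1; sign now -1
(725/359) = (7/359)   [reduce mod 359]
reciprocity: (7/359) = -1·(359/7) since 7 mod 4 = 3, 359 mod 4 = 3; sign now +1
(359/7) = (2/7)   [reduce mod 7]
2 = 2^1·1; (2/7) = +1 since 7 mod 8 = 7, so (2/7) = (+1)^1·(1/7); sign now +1
(1/7) = 1; final value = sign = +1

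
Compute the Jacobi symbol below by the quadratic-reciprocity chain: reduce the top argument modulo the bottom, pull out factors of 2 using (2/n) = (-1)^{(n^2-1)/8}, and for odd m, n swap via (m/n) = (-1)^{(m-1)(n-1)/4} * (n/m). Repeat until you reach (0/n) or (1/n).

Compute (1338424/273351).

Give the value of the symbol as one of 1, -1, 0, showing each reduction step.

-1

(1338424/273351) = (245020/273351)   [reduce mod 273351]
245020 = 2^2·61255; (2/273351) = +1 since 273351 mod 8 = 7, so (245020/273351) = (+1)^2·(61255/273351); sign now +1
reciprocity: (61255/273351) = -1·(273351/61255) since 61255 mod 4 = 3, 273351 mod 4 = 3; sign now -1
(273351/61255) = (28331/61255)   [reduce mod 61255]
reciprocity: (28331/61255) = -1·(61255/28331) since 28331 mod 4 = 3, 61255 mod 4 = 3; sign now +1
(61255/28331) = (4593/28331)   [reduce mod 28331]
reciprocity: (4593/28331) = +1·(28331/4593) since 4593 mod 4 = 1, 28331 mod 4 = 3; sign now +1
(28331/4593) = (773/4593)   [reduce mod 4593]
reciprocity: (773/4593) = +1·(4593/773) since 773 mod 4 = 1, 4593 mod 4 = 1; sign now +1
(4593/773) = (728/773)   [reduce mod 773]
728 = 2^3·91; (2/773) = -1 since 773 mod 8 = 5, so (728/773) = (-1)^3·(91/773); sign now -1
reciprocity: (91/773) = +1·(773/91) since 91 mod 4 = 3, 773 mod 4 = 1; sign now -1
(773/91) = (45/91)   [reduce mod 91]
reciprocity: (45/91) = +1·(91/45) since 45 mod 4 = 1, 91 mod 4 = 3; sign now -1
(91/45) = (1/45)   [reduce mod 45]
(1/45) = 1; final value = sign = -1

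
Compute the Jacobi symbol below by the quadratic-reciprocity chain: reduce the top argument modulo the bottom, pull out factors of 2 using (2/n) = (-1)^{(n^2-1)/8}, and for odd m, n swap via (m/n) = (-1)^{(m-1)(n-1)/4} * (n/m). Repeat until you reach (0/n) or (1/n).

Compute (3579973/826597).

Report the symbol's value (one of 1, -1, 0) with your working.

(3579973/826597) = (273585/826597)   [reduce mod 826597]
reciprocity: (273585/826597) = +1·(826597/273585) since 273585 mod 4 = 1, 826597 mod 4 = 1; sign now +1
(826597/273585) = (5842/273585)   [reduce mod 273585]
5842 = 2^1·2921; (2/273585) = +1 since 273585 mod 8 = 1, so (5842/273585) = (+1)^1·(2921/273585); sign now +1
reciprocity: (2921/273585) = +1·(273585/2921) since 2921 mod 4 = 1, 273585 mod 4 = 1; sign now +1
(273585/2921) = (1932/2921)   [reduce mod 2921]
1932 = 2^2·483; (2/2921) = +1 since 2921 mod 8 = 1, so (1932/2921) = (+1)^2·(483/2921); sign now +1
reciprocity: (483/2921) = +1·(2921/483) since 483 mod 4 = 3, 2921 mod 4 = 1; sign now +1
(2921/483) = (23/483)   [reduce mod 483]
reciprocity: (23/483) = -1·(483/23) since 23 mod 4 = 3, 483 mod 4 = 3; sign now -1
(483/23) = (0/23)   [reduce mod 23]
(0/23) = 0   [gcd(a, n) > 1]; final value = 0

0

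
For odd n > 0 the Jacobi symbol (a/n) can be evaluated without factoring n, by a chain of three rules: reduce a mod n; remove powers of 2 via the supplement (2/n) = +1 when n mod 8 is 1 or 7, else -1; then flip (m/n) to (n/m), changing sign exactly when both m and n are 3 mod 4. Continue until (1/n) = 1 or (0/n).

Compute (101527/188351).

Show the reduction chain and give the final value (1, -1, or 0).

1

reciprocity: (101527/188351) = -1·(188351/101527) since 101527 mod 4 = 3, 188351 mod 4 = 3; sign now -1
(188351/101527) = (86824/101527)   [reduce mod 101527]
86824 = 2^3·10853; (2/101527) = +1 since 101527 mod 8 = 7, so (86824/101527) = (+1)^3·(10853/101527); sign now -1
reciprocity: (10853/101527) = +1·(101527/10853) since 10853 mod 4 = 1, 101527 mod 4 = 3; sign now -1
(101527/10853) = (3850/10853)   [reduce mod 10853]
3850 = 2^1·1925; (2/10853) = -1 since 10853 mod 8 = 5, so (3850/10853) = (-1)^1·(1925/10853); sign now +1
reciprocity: (1925/10853) = +1·(10853/1925) since 1925 mod 4 = 1, 10853 mod 4 = 1; sign now +1
(10853/1925) = (1228/1925)   [reduce mod 1925]
1228 = 2^2·307; (2/1925) = -1 since 1925 mod 8 = 5, so (1228/1925) = (-1)^2·(307/1925); sign now +1
reciprocity: (307/1925) = +1·(1925/307) since 307 mod 4 = 3, 1925 mod 4 = 1; sign now +1
(1925/307) = (83/307)   [reduce mod 307]
reciprocity: (83/307) = -1·(307/83) since 83 mod 4 = 3, 307 mod 4 = 3; sign now -1
(307/83) = (58/83)   [reduce mod 83]
58 = 2^1·29; (2/83) = -1 since 83 mod 8 = 3, so (58/83) = (-1)^1·(29/83); sign now +1
reciprocity: (29/83) = +1·(83/29) since 29 mod 4 = 1, 83 mod 4 = 3; sign now +1
(83/29) = (25/29)   [reduce mod 29]
reciprocity: (25/29) = +1·(29/25) since 25 mod 4 = 1, 29 mod 4 = 1; sign now +1
(29/25) = (4/25)   [reduce mod 25]
4 = 2^2·1; (2/25) = +1 since 25 mod 8 = 1, so (4/25) = (+1)^2·(1/25); sign now +1
(1/25) = 1; final value = sign = +1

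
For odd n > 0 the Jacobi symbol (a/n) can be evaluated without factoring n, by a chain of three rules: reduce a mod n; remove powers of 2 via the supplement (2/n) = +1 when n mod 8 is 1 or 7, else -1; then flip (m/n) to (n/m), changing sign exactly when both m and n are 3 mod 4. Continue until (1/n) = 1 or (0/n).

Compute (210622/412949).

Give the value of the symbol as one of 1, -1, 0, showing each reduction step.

-1

210622 = 2^1·105311; (2/412949) = -1 since 412949 mod 8 = 5, so (210622/412949) = (-1)^1·(105311/412949); sign now -1
reciprocity: (105311/412949) = +1·(412949/105311) since 105311 mod 4 = 3, 412949 mod 4 = 1; sign now -1
(412949/105311) = (97016/105311)   [reduce mod 105311]
97016 = 2^3·12127; (2/105311) = +1 since 105311 mod 8 = 7, so (97016/105311) = (+1)^3·(12127/105311); sign now -1
reciprocity: (12127/105311) = -1·(105311/12127) since 12127 mod 4 = 3, 105311 mod 4 = 3; sign now +1
(105311/12127) = (8295/12127)   [reduce mod 12127]
reciprocity: (8295/12127) = -1·(12127/8295) since 8295 mod 4 = 3, 12127 mod 4 = 3; sign now -1
(12127/8295) = (3832/8295)   [reduce mod 8295]
3832 = 2^3·479; (2/8295) = +1 since 8295 mod 8 = 7, so (3832/8295) = (+1)^3·(479/8295); sign now -1
reciprocity: (479/8295) = -1·(8295/479) since 479 mod 4 = 3, 8295 mod 4 = 3; sign now +1
(8295/479) = (152/479)   [reduce mod 479]
152 = 2^3·19; (2/479) = +1 since 479 mod 8 = 7, so (152/479) = (+1)^3·(19/479); sign now +1
reciprocity: (19/479) = -1·(479/19) since 19 mod 4 = 3, 479 mod 4 = 3; sign now -1
(479/19) = (4/19)   [reduce mod 19]
4 = 2^2·1; (2/19) = -1 since 19 mod 8 = 3, so (4/19) = (-1)^2·(1/19); sign now -1
(1/19) = 1; final value = sign = -1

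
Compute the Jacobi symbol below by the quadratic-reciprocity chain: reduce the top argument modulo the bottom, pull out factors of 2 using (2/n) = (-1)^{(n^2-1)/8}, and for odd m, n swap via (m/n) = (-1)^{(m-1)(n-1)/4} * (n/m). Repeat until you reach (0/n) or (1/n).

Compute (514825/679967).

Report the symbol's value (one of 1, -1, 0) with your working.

reciprocity: (514825/679967) = +1·(679967/514825) since 514825 mod 4 = 1, 679967 mod 4 = 3; sign now +1
(679967/514825) = (165142/514825)   [reduce mod 514825]
165142 = 2^1·82571; (2/514825) = +1 since 514825 mod 8 = 1, so (165142/514825) = (+1)^1·(82571/514825); sign now +1
reciprocity: (82571/514825) = +1·(514825/82571) since 82571 mod 4 = 3, 514825 mod 4 = 1; sign now +1
(514825/82571) = (19399/82571)   [reduce mod 82571]
reciprocity: (19399/82571) = -1·(82571/19399) since 19399 mod 4 = 3, 82571 mod 4 = 3; sign now -1
(82571/19399) = (4975/19399)   [reduce mod 19399]
reciprocity: (4975/19399) = -1·(19399/4975) since 4975 mod 4 = 3, 19399 mod 4 = 3; sign now +1
(19399/4975) = (4474/4975)   [reduce mod 4975]
4474 = 2^1·2237; (2/4975) = +1 since 4975 mod 8 = 7, so (4474/4975) = (+1)^1·(2237/4975); sign now +1
reciprocity: (2237/4975) = +1·(4975/2237) since 2237 mod 4 = 1, 4975 mod 4 = 3; sign now +1
(4975/2237) = (501/2237)   [reduce mod 2237]
reciprocity: (501/2237) = +1·(2237/501) since 501 mod 4 = 1, 2237 mod 4 = 1; sign now +1
(2237/501) = (233/501)   [reduce mod 501]
reciprocity: (233/501) = +1·(501/233) since 233 mod 4 = 1, 501 mod 4 = 1; sign now +1
(501/233) = (35/233)   [reduce mod 233]
reciprocity: (35/233) = +1·(233/35) since 35 mod 4 = 3, 233 mod 4 = 1; sign now +1
(233/35) = (23/35)   [reduce mod 35]
reciprocity: (23/35) = -1·(35/23) since 23 mod 4 = 3, 35 mod 4 = 3; sign now -1
(35/23) = (12/23)   [reduce mod 23]
12 = 2^2·3; (2/23) = +1 since 23 mod 8 = 7, so (12/23) = (+1)^2·(3/23); sign now -1
reciprocity: (3/23) = -1·(23/3) since 3 mod 4 = 3, 23 mod 4 = 3; sign now +1
(23/3) = (2/3)   [reduce mod 3]
2 = 2^1·1; (2/3) = -1 since 3 mod 8 = 3, so (2/3) = (-1)^1·(1/3); sign now -1
(1/3) = 1; final value = sign = -1

-1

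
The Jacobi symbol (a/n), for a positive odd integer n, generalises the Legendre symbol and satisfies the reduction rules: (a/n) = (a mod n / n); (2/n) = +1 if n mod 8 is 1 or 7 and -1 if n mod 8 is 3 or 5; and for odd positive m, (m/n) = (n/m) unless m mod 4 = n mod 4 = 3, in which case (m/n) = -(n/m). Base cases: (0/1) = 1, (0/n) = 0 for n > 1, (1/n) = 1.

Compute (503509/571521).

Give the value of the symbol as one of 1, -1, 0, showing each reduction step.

1

reciprocity: (503509/571521) = +1·(571521/503509) since 503509 mod 4 = 1, 571521 mod 4 = 1; sign now +1
(571521/503509) = (68012/503509)   [reduce mod 503509]
68012 = 2^2·17003; (2/503509) = -1 since 503509 mod 8 = 5, so (68012/503509) = (-1)^2·(17003/503509); sign now +1
reciprocity: (17003/503509) = +1·(503509/17003) since 17003 mod 4 = 3, 503509 mod 4 = 1; sign now +1
(503509/17003) = (10422/17003)   [reduce mod 17003]
10422 = 2^1·5211; (2/17003) = -1 since 17003 mod 8 = 3, so (10422/17003) = (-1)^1·(5211/17003); sign now -1
reciprocity: (5211/17003) = -1·(17003/5211) since 5211 mod 4 = 3, 17003 mod 4 = 3; sign now +1
(17003/5211) = (1370/5211)   [reduce mod 5211]
1370 = 2^1·685; (2/5211) = -1 since 5211 mod 8 = 3, so (1370/5211) = (-1)^1·(685/5211); sign now -1
reciprocity: (685/5211) = +1·(5211/685) since 685 mod 4 = 1, 5211 mod 4 = 3; sign now -1
(5211/685) = (416/685)   [reduce mod 685]
416 = 2^5·13; (2/685) = -1 since 685 mod 8 = 5, so (416/685) = (-1)^5·(13/685); sign now +1
reciprocity: (13/685) = +1·(685/13) since 13 mod 4 = 1, 685 mod 4 = 1; sign now +1
(685/13) = (9/13)   [reduce mod 13]
reciprocity: (9/13) = +1·(13/9) since 9 mod 4 = 1, 13 mod 4 = 1; sign now +1
(13/9) = (4/9)   [reduce mod 9]
4 = 2^2·1; (2/9) = +1 since 9 mod 8 = 1, so (4/9) = (+1)^2·(1/9); sign now +1
(1/9) = 1; final value = sign = +1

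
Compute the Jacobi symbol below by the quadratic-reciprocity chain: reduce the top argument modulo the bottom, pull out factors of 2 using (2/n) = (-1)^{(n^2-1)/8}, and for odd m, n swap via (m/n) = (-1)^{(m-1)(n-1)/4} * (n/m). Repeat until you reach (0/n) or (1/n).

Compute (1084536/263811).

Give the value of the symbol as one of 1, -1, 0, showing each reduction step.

(1084536/263811) = (29292/263811)   [reduce mod 263811]
29292 = 2^2·7323; (2/263811) = -1 since 263811 mod 8 = 3, so (29292/263811) = (-1)^2·(7323/263811); sign now +1
reciprocity: (7323/263811) = -1·(263811/7323) since 7323 mod 4 = 3, 263811 mod 4 = 3; sign now -1
(263811/7323) = (183/7323)   [reduce mod 7323]
reciprocity: (183/7323) = -1·(7323/183) since 183 mod 4 = 3, 7323 mod 4 = 3; sign now +1
(7323/183) = (3/183)   [reduce mod 183]
reciprocity: (3/183) = -1·(183/3) since 3 mod 4 = 3, 183 mod 4 = 3; sign now -1
(183/3) = (0/3)   [reduce mod 3]
(0/3) = 0   [gcd(a, n) > 1]; final value = 0

0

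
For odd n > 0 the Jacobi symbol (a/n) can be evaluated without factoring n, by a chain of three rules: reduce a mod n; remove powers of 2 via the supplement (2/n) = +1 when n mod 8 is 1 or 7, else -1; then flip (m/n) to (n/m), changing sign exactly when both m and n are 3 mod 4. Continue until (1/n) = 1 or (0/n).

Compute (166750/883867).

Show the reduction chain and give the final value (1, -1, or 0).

0

166750 = 2^1·83375; (2/883867) = -1 since 883867 mod 8 = 3, so (166750/883867) = (-1)^1·(83375/883867); sign now -1
reciprocity: (83375/883867) = -1·(883867/83375) since 83375 mod 4 = 3, 883867 mod 4 = 3; sign now +1
(883867/83375) = (50117/83375)   [reduce mod 83375]
reciprocity: (50117/83375) = +1·(83375/50117) since 50117 mod 4 = 1, 83375 mod 4 = 3; sign now +1
(83375/50117) = (33258/50117)   [reduce mod 50117]
33258 = 2^1·16629; (2/50117) = -1 since 50117 mod 8 = 5, so (33258/50117) = (-1)^1·(16629/50117); sign now -1
reciprocity: (16629/50117) = +1·(50117/16629) since 16629 mod 4 = 1, 50117 mod 4 = 1; sign now -1
(50117/16629) = (230/16629)   [reduce mod 16629]
230 = 2^1·115; (2/16629) = -1 since 16629 mod 8 = 5, so (230/16629) = (-1)^1·(115/16629); sign now +1
reciprocity: (115/16629) = +1·(16629/115) since 115 mod 4 = 3, 16629 mod 4 = 1; sign now +1
(16629/115) = (69/115)   [reduce mod 115]
reciprocity: (69/115) = +1·(115/69) since 69 mod 4 = 1, 115 mod 4 = 3; sign now +1
(115/69) = (46/69)   [reduce mod 69]
46 = 2^1·23; (2/69) = -1 since 69 mod 8 = 5, so (46/69) = (-1)^1·(23/69); sign now -1
reciprocity: (23/69) = +1·(69/23) since 23 mod 4 = 3, 69 mod 4 = 1; sign now -1
(69/23) = (0/23)   [reduce mod 23]
(0/23) = 0   [gcd(a, n) > 1]; final value = 0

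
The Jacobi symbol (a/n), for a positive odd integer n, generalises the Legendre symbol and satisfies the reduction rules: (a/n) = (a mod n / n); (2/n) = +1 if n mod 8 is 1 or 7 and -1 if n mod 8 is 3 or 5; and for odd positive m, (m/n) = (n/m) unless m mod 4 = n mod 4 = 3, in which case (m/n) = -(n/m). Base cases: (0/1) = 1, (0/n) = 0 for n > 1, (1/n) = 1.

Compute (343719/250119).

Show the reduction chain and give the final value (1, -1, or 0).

0

(343719/250119) = (93600/250119)   [reduce mod 250119]
93600 = 2^5·2925; (2/250119) = +1 since 250119 mod 8 = 7, so (93600/250119) = (+1)^5·(2925/250119); sign now +1
reciprocity: (2925/250119) = +1·(250119/2925) since 2925 mod 4 = 1, 250119 mod 4 = 3; sign now +1
(250119/2925) = (1494/2925)   [reduce mod 2925]
1494 = 2^1·747; (2/2925) = -1 since 2925 mod 8 = 5, so (1494/2925) = (-1)^1·(747/2925); sign now -1
reciprocity: (747/2925) = +1·(2925/747) since 747 mod 4 = 3, 2925 mod 4 = 1; sign now -1
(2925/747) = (684/747)   [reduce mod 747]
684 = 2^2·171; (2/747) = -1 since 747 mod 8 = 3, so (684/747) = (-1)^2·(171/747); sign now -1
reciprocity: (171/747) = -1·(747/171) since 171 mod 4 = 3, 747 mod 4 = 3; sign now +1
(747/171) = (63/171)   [reduce mod 171]
reciprocity: (63/171) = -1·(171/63) since 63 mod 4 = 3, 171 mod 4 = 3; sign now -1
(171/63) = (45/63)   [reduce mod 63]
reciprocity: (45/63) = +1·(63/45) since 45 mod 4 = 1, 63 mod 4 = 3; sign now -1
(63/45) = (18/45)   [reduce mod 45]
18 = 2^1·9; (2/45) = -1 since 45 mod 8 = 5, so (18/45) = (-1)^1·(9/45); sign now +1
reciprocity: (9/45) = +1·(45/9) since 9 mod 4 = 1, 45 mod 4 = 1; sign now +1
(45/9) = (0/9)   [reduce mod 9]
(0/9) = 0   [gcd(a, n) > 1]; final value = 0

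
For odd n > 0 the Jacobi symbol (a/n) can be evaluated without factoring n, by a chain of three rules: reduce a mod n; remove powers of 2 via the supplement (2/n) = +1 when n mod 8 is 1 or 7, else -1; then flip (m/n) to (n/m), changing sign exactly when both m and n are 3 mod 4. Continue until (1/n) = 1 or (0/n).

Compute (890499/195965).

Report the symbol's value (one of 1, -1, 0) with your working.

(890499/195965) = (106639/195965)   [reduce mod 195965]
reciprocity: (106639/195965) = +1·(195965/106639) since 106639 mod 4 = 3, 195965 mod 4 = 1; sign now +1
(195965/106639) = (89326/106639)   [reduce mod 106639]
89326 = 2^1·44663; (2/106639) = +1 since 106639 mod 8 = 7, so (89326/106639) = (+1)^1·(44663/106639); sign now +1
reciprocity: (44663/106639) = -1·(106639/44663) since 44663 mod 4 = 3, 106639 mod 4 = 3; sign now -1
(106639/44663) = (17313/44663)   [reduce mod 44663]
reciprocity: (17313/44663) = +1·(44663/17313) since 17313 mod 4 = 1, 44663 mod 4 = 3; sign now -1
(44663/17313) = (10037/17313)   [reduce mod 17313]
reciprocity: (10037/17313) = +1·(17313/10037) since 10037 mod 4 = 1, 17313 mod 4 = 1; sign now -1
(17313/10037) = (7276/10037)   [reduce mod 10037]
7276 = 2^2·1819; (2/10037) = -1 since 10037 mod 8 = 5, so (7276/10037) = (-1)^2·(1819/10037); sign now -1
reciprocity: (1819/10037) = +1·(10037/1819) since 1819 mod 4 = 3, 10037 mod 4 = 1; sign now -1
(10037/1819) = (942/1819)   [reduce mod 1819]
942 = 2^1·471; (2/1819) = -1 since 1819 mod 8 = 3, so (942/1819) = (-1)^1·(471/1819); sign now +1
reciprocity: (471/1819) = -1·(1819/471) since 471 mod 4 = 3, 1819 mod 4 = 3; sign now -1
(1819/471) = (406/471)   [reduce mod 471]
406 = 2^1·203; (2/471) = +1 since 471 mod 8 = 7, so (406/471) = (+1)^1·(203/471); sign now -1
reciprocity: (203/471) = -1·(471/203) since 203 mod 4 = 3, 471 mod 4 = 3; sign now +1
(471/203) = (65/203)   [reduce mod 203]
reciprocity: (65/203) = +1·(203/65) since 65 mod 4 = 1, 203 mod 4 = 3; sign now +1
(203/65) = (8/65)   [reduce mod 65]
8 = 2^3·1; (2/65) = +1 since 65 mod 8 = 1, so (8/65) = (+1)^3·(1/65); sign now +1
(1/65) = 1; final value = sign = +1

1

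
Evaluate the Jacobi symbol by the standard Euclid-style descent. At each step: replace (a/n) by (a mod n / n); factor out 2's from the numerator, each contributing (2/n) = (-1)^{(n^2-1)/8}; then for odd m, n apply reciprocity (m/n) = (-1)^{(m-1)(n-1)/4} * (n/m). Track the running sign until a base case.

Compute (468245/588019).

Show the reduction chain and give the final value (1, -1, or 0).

-1

flip (468245/588019) -> (588019/468245): both odd, 468245 mod 4 = 1, 588019 mod 4 = 3, so the flip contributes +1; sign now +1
(588019/468245): 588019 mod 468245 = 119774, so (588019/468245) = (119774/468245)
factor out 2^1: 119774 = 2^1·59887; with 468245 mod 8 = 5, (2/468245) = -1; sign now -1; continue with (59887/468245)
flip (59887/468245) -> (468245/59887): both odd, 59887 mod 4 = 3, 468245 mod 4 = 1, so the flip contributes +1; sign now -1
(468245/59887): 468245 mod 59887 = 49036, so (468245/59887) = (49036/59887)
factor out 2^2: 49036 = 2^2·12259; with 59887 mod 8 = 7, (2/59887) = +1; sign now -1; continue with (12259/59887)
flip (12259/59887) -> (59887/12259): both odd, 12259 mod 4 = 3, 59887 mod 4 = 3, so the flip contributes -1; sign now +1
(59887/12259): 59887 mod 12259 = 10851, so (59887/12259) = (10851/12259)
flip (10851/12259) -> (12259/10851): both odd, 10851 mod 4 = 3, 12259 mod 4 = 3, so the flip contributes -1; sign now -1
(12259/10851): 12259 mod 10851 = 1408, so (12259/10851) = (1408/10851)
factor out 2^7: 1408 = 2^7·11; with 10851 mod 8 = 3, (2/10851) = -1; sign now +1; continue with (11/10851)
flip (11/10851) -> (10851/11): both odd, 11 mod 4 = 3, 10851 mod 4 = 3, so the flip contributes -1; sign now -1
(10851/11): 10851 mod 11 = 5, so (10851/11) = (5/11)
flip (5/11) -> (11/5): both odd, 5 mod 4 = 1, 11 mod 4 = 3, so the flip contributes +1; sign now -1
(11/5): 11 mod 5 = 1, so (11/5) = (1/5)
reached (1/5) = 1, so the symbol is -1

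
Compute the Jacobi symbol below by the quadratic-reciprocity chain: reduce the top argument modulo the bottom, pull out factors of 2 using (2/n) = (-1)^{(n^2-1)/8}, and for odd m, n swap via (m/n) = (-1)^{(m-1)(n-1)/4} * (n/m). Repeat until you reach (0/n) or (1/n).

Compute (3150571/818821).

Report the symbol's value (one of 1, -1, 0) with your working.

-1

(3150571/818821) = (694108/818821)   [reduce mod 818821]
694108 = 2^2·173527; (2/818821) = -1 since 818821 mod 8 = 5, so (694108/818821) = (-1)^2·(173527/818821); sign now +1
reciprocity: (173527/818821) = +1·(818821/173527) since 173527 mod 4 = 3, 818821 mod 4 = 1; sign now +1
(818821/173527) = (124713/173527)   [reduce mod 173527]
reciprocity: (124713/173527) = +1·(173527/124713) since 124713 mod 4 = 1, 173527 mod 4 = 3; sign now +1
(173527/124713) = (48814/124713)   [reduce mod 124713]
48814 = 2^1·24407; (2/124713) = +1 since 124713 mod 8 = 1, so (48814/124713) = (+1)^1·(24407/124713); sign now +1
reciprocity: (24407/124713) = +1·(124713/24407) since 24407 mod 4 = 3, 124713 mod 4 = 1; sign now +1
(124713/24407) = (2678/24407)   [reduce mod 24407]
2678 = 2^1·1339; (2/24407) = +1 since 24407 mod 8 = 7, so (2678/24407) = (+1)^1·(1339/24407); sign now +1
reciprocity: (1339/24407) = -1·(24407/1339) since 1339 mod 4 = 3, 24407 mod 4 = 3; sign now -1
(24407/1339) = (305/1339)   [reduce mod 1339]
reciprocity: (305/1339) = +1·(1339/305) since 305 mod 4 = 1, 1339 mod 4 = 3; sign now -1
(1339/305) = (119/305)   [reduce mod 305]
reciprocity: (119/305) = +1·(305/119) since 119 mod 4 = 3, 305 mod 4 = 1; sign now -1
(305/119) = (67/119)   [reduce mod 119]
reciprocity: (67/119) = -1·(119/67) since 67 mod 4 = 3, 119 mod 4 = 3; sign now +1
(119/67) = (52/67)   [reduce mod 67]
52 = 2^2·13; (2/67) = -1 since 67 mod 8 = 3, so (52/67) = (-1)^2·(13/67); sign now +1
reciprocity: (13/67) = +1·(67/13) since 13 mod 4 = 1, 67 mod 4 = 3; sign now +1
(67/13) = (2/13)   [reduce mod 13]
2 = 2^1·1; (2/13) = -1 since 13 mod 8 = 5, so (2/13) = (-1)^1·(1/13); sign now -1
(1/13) = 1; final value = sign = -1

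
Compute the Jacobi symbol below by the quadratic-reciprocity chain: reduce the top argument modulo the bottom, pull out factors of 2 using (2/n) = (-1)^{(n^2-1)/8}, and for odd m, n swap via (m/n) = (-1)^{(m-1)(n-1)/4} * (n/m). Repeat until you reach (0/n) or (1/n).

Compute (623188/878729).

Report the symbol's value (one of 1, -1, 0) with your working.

623188 = 2^2·155797; (2/878729) = +1 since 878729 mod 8 = 1, so (623188/878729) = (+1)^2·(155797/878729); sign now +1
reciprocity: (155797/878729) = +1·(878729/155797) since 155797 mod 4 = 1, 878729 mod 4 = 1; sign now +1
(878729/155797) = (99744/155797)   [reduce mod 155797]
99744 = 2^5·3117; (2/155797) = -1 since 155797 mod 8 = 5, so (99744/155797) = (-1)^5·(3117/155797); sign now -1
reciprocity: (3117/155797) = +1·(155797/3117) since 3117 mod 4 = 1, 155797 mod 4 = 1; sign now -1
(155797/3117) = (3064/3117)   [reduce mod 3117]
3064 = 2^3·383; (2/3117) = -1 since 3117 mod 8 = 5, so (3064/3117) = (-1)^3·(383/3117); sign now +1
reciprocity: (383/3117) = +1·(3117/383) since 383 mod 4 = 3, 3117 mod 4 = 1; sign now +1
(3117/383) = (53/383)   [reduce mod 383]
reciprocity: (53/383) = +1·(383/53) since 53 mod 4 = 1, 383 mod 4 = 3; sign now +1
(383/53) = (12/53)   [reduce mod 53]
12 = 2^2·3; (2/53) = -1 since 53 mod 8 = 5, so (12/53) = (-1)^2·(3/53); sign now +1
reciprocity: (3/53) = +1·(53/3) since 3 mod 4 = 3, 53 mod 4 = 1; sign now +1
(53/3) = (2/3)   [reduce mod 3]
2 = 2^1·1; (2/3) = -1 since 3 mod 8 = 3, so (2/3) = (-1)^1·(1/3); sign now -1
(1/3) = 1; final value = sign = -1

-1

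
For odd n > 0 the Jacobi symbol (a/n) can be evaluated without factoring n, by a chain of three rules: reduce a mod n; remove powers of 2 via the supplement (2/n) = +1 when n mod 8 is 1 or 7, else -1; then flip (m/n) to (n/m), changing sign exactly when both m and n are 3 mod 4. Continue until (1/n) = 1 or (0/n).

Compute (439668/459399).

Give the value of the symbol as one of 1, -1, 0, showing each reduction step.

0

439668 = 2^2·109917; (2/459399) = +1 since 459399 mod 8 = 7, so (439668/459399) = (+1)^2·(109917/459399); sign now +1
reciprocity: (109917/459399) = +1·(459399/109917) since 109917 mod 4 = 1, 459399 mod 4 = 3; sign now +1
(459399/109917) = (19731/109917)   [reduce mod 109917]
reciprocity: (19731/109917) = +1·(109917/19731) since 19731 mod 4 = 3, 109917 mod 4 = 1; sign now +1
(109917/19731) = (11262/19731)   [reduce mod 19731]
11262 = 2^1·5631; (2/19731) = -1 since 19731 mod 8 = 3, so (11262/19731) = (-1)^1·(5631/19731); sign now -1
reciprocity: (5631/19731) = -1·(19731/5631) since 5631 mod 4 = 3, 19731 mod 4 = 3; sign now +1
(19731/5631) = (2838/5631)   [reduce mod 5631]
2838 = 2^1·1419; (2/5631) = +1 since 5631 mod 8 = 7, so (2838/5631) = (+1)^1·(1419/5631); sign now +1
reciprocity: (1419/5631) = -1·(5631/1419) since 1419 mod 4 = 3, 5631 mod 4 = 3; sign now -1
(5631/1419) = (1374/1419)   [reduce mod 1419]
1374 = 2^1·687; (2/1419) = -1 since 1419 mod 8 = 3, so (1374/1419) = (-1)^1·(687/1419); sign now +1
reciprocity: (687/1419) = -1·(1419/687) since 687 mod 4 = 3, 1419 mod 4 = 3; sign now -1
(1419/687) = (45/687)   [reduce mod 687]
reciprocity: (45/687) = +1·(687/45) since 45 mod 4 = 1, 687 mod 4 = 3; sign now -1
(687/45) = (12/45)   [reduce mod 45]
12 = 2^2·3; (2/45) = -1 since 45 mod 8 = 5, so (12/45) = (-1)^2·(3/45); sign now -1
reciprocity: (3/45) = +1·(45/3) since 3 mod 4 = 3, 45 mod 4 = 1; sign now -1
(45/3) = (0/3)   [reduce mod 3]
(0/3) = 0   [gcd(a, n) > 1]; final value = 0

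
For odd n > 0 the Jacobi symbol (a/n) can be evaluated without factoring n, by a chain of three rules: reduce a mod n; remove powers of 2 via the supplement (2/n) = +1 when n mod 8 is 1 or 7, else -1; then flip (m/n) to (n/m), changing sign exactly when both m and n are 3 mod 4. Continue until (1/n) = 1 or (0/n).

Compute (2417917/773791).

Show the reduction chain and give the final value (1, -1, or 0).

(2417917/773791): 2417917 mod 773791 = 96544, so (2417917/773791) = (96544/773791)
factor out 2^5: 96544 = 2^5·3017; with 773791 mod 8 = 7, (2/773791) = +1; sign now +1; continue with (3017/773791)
flip (3017/773791) -> (773791/3017): both odd, 3017 mod 4 = 1, 773791 mod 4 = 3, so the flip contributes +1; sign now +1
(773791/3017): 773791 mod 3017 = 1439, so (773791/3017) = (1439/3017)
flip (1439/3017) -> (3017/1439): both odd, 1439 mod 4 = 3, 3017 mod 4 = 1, so the flip contributes +1; sign now +1
(3017/1439): 3017 mod 1439 = 139, so (3017/1439) = (139/1439)
flip (139/1439) -> (1439/139): both odd, 139 mod 4 = 3, 1439 mod 4 = 3, so the flip contributes -1; sign now -1
(1439/139): 1439 mod 139 = 49, so (1439/139) = (49/139)
flip (49/139) -> (139/49): both odd, 49 mod 4 = 1, 139 mod 4 = 3, so the flip contributes +1; sign now -1
(139/49): 139 mod 49 = 41, so (139/49) = (41/49)
flip (41/49) -> (49/41): both odd, 41 mod 4 = 1, 49 mod 4 = 1, so the flip contributes +1; sign now -1
(49/41): 49 mod 41 = 8, so (49/41) = (8/41)
factor out 2^3: 8 = 2^3·1; with 41 mod 8 = 1, (2/41) = +1; sign now -1; continue with (1/41)
reached (1/41) = 1, so the symbol is -1

-1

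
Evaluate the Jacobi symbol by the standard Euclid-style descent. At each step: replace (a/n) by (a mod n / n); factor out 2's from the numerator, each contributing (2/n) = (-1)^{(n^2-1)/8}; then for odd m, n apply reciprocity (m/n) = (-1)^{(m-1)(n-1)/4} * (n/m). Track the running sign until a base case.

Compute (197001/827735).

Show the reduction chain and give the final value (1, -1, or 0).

reciprocity: (197001/827735) = +1·(827735/197001) since 197001 mod 4 = 1, 827735 mod 4 = 3; sign now +1
(827735/197001) = (39731/197001)   [reduce mod 197001]
reciprocity: (39731/197001) = +1·(197001/39731) since 39731 mod 4 = 3, 197001 mod 4 = 1; sign now +1
(197001/39731) = (38077/39731)   [reduce mod 39731]
reciprocity: (38077/39731) = +1·(39731/38077) since 38077 mod 4 = 1, 39731 mod 4 = 3; sign now +1
(39731/38077) = (1654/38077)   [reduce mod 38077]
1654 = 2^1·827; (2/38077) = -1 since 38077 mod 8 = 5, so (1654/38077) = (-1)^1·(827/38077); sign now -1
reciprocity: (827/38077) = +1·(38077/827) since 827 mod 4 = 3, 38077 mod 4 = 1; sign now -1
(38077/827) = (35/827)   [reduce mod 827]
reciprocity: (35/827) = -1·(827/35) since 35 mod 4 = 3, 827 mod 4 = 3; sign now +1
(827/35) = (22/35)   [reduce mod 35]
22 = 2^1·11; (2/35) = -1 since 35 mod 8 = 3, so (22/35) = (-1)^1·(11/35); sign now -1
reciprocity: (11/35) = -1·(35/11) since 11 mod 4 = 3, 35 mod 4 = 3; sign now +1
(35/11) = (2/11)   [reduce mod 11]
2 = 2^1·1; (2/11) = -1 since 11 mod 8 = 3, so (2/11) = (-1)^1·(1/11); sign now -1
(1/11) = 1; final value = sign = -1

-1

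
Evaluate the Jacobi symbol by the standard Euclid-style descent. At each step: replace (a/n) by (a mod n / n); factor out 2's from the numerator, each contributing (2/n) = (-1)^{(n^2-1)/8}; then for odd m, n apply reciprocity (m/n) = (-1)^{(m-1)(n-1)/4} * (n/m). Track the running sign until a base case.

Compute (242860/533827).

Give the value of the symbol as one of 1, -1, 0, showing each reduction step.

242860 = 2^2·60715; (2/533827) = -1 since 533827 mod 8 = 3, so (242860/533827) = (-1)^2·(60715/533827); sign now +1
reciprocity: (60715/533827) = -1·(533827/60715) since 60715 mod 4 = 3, 533827 mod 4 = 3; sign now -1
(533827/60715) = (48107/60715)   [reduce mod 60715]
reciprocity: (48107/60715) = -1·(60715/48107) since 48107 mod 4 = 3, 60715 mod 4 = 3; sign now +1
(60715/48107) = (12608/48107)   [reduce mod 48107]
12608 = 2^6·197; (2/48107) = -1 since 48107 mod 8 = 3, so (12608/48107) = (-1)^6·(197/48107); sign now +1
reciprocity: (197/48107) = +1·(48107/197) since 197 mod 4 = 1, 48107 mod 4 = 3; sign now +1
(48107/197) = (39/197)   [reduce mod 197]
reciprocity: (39/197) = +1·(197/39) since 39 mod 4 = 3, 197 mod 4 = 1; sign now +1
(197/39) = (2/39)   [reduce mod 39]
2 = 2^1·1; (2/39) = +1 since 39 mod 8 = 7, so (2/39) = (+1)^1·(1/39); sign now +1
(1/39) = 1; final value = sign = +1

1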